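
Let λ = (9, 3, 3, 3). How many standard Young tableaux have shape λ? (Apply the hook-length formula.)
# SYT of shape (9, 3, 3, 3) = 779688

Hook-length formula: f^λ = n! / Π hook(c), product over all cells c of the Young diagram. For λ = (9, 3, 3, 3), n = 18 boxes. Hook lengths by row (left-to-right, top-to-bottom): [12, 11, 10, 6, 5, 4, 3, 2, 1]; [5, 4, 3]; [4, 3, 2]; [3, 2, 1]. Product of hooks = 8211456000. So f^λ = 18! / 8211456000 = 6402373705728000 / 8211456000 = 779688.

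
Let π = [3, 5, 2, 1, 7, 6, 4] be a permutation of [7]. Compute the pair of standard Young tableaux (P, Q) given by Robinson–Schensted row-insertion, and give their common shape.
P = [1, 4, 6] / [2, 5] / [3, 7];  Q = [1, 2, 5] / [3, 6] / [4, 7];  common shape = (3, 2, 2)

Row-insert the values π_1, π_2, … into P one at a time, bumping the leftmost entry strictly greater than the inserted value down to the next row. The recording tableau Q records, in position (i, j), the step at which that cell was added to P.
  Insert 3 (step 1): P = [3];  Q = [1]
  Insert 5 (step 2): P = [3, 5];  Q = [1, 2]
  Insert 2 (step 3): P = [2, 5] / [3];  Q = [1, 2] / [3]
  Insert 1 (step 4): P = [1, 5] / [2] / [3];  Q = [1, 2] / [3] / [4]
  Insert 7 (step 5): P = [1, 5, 7] / [2] / [3];  Q = [1, 2, 5] / [3] / [4]
  Insert 6 (step 6): P = [1, 5, 6] / [2, 7] / [3];  Q = [1, 2, 5] / [3, 6] / [4]
  Insert 4 (step 7): P = [1, 4, 6] / [2, 5] / [3, 7];  Q = [1, 2, 5] / [3, 6] / [4, 7]
Final shape: (3, 2, 2).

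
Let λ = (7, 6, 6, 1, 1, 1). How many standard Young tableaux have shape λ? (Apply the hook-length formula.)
# SYT of shape (7, 6, 6, 1, 1, 1) = 298750452

Hook-length formula: f^λ = n! / Π hook(c), product over all cells c of the Young diagram. For λ = (7, 6, 6, 1, 1, 1), n = 22 boxes. Hook lengths by row (left-to-right, top-to-bottom): [12, 8, 7, 6, 5, 4, 1]; [10, 6, 5, 4, 3, 2]; [9, 5, 4, 3, 2, 1]; [3]; [2]; [1]. Product of hooks = 3762339840000. So f^λ = 22! / 3762339840000 = 1124000727777607680000 / 3762339840000 = 298750452.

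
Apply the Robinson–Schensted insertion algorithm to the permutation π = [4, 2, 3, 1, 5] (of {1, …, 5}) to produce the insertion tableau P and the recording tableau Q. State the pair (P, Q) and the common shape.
P = [1, 3, 5] / [2] / [4];  Q = [1, 3, 5] / [2] / [4];  common shape = (3, 1, 1)

Row-insert the values π_1, π_2, … into P one at a time, bumping the leftmost entry strictly greater than the inserted value down to the next row. The recording tableau Q records, in position (i, j), the step at which that cell was added to P.
  Insert 4 (step 1): P = [4];  Q = [1]
  Insert 2 (step 2): P = [2] / [4];  Q = [1] / [2]
  Insert 3 (step 3): P = [2, 3] / [4];  Q = [1, 3] / [2]
  Insert 1 (step 4): P = [1, 3] / [2] / [4];  Q = [1, 3] / [2] / [4]
  Insert 5 (step 5): P = [1, 3, 5] / [2] / [4];  Q = [1, 3, 5] / [2] / [4]
Final shape: (3, 1, 1).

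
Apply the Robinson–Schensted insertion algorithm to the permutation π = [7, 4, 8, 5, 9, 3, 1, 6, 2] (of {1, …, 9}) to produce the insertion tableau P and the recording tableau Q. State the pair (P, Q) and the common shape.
P = [1, 2, 6] / [3, 5, 9] / [4, 8] / [7];  Q = [1, 3, 5] / [2, 4, 8] / [6, 9] / [7];  common shape = (3, 3, 2, 1)

Row-insert the values π_1, π_2, … into P one at a time, bumping the leftmost entry strictly greater than the inserted value down to the next row. The recording tableau Q records, in position (i, j), the step at which that cell was added to P.
  Insert 7 (step 1): P = [7];  Q = [1]
  Insert 4 (step 2): P = [4] / [7];  Q = [1] / [2]
  Insert 8 (step 3): P = [4, 8] / [7];  Q = [1, 3] / [2]
  Insert 5 (step 4): P = [4, 5] / [7, 8];  Q = [1, 3] / [2, 4]
  Insert 9 (step 5): P = [4, 5, 9] / [7, 8];  Q = [1, 3, 5] / [2, 4]
  Insert 3 (step 6): P = [3, 5, 9] / [4, 8] / [7];  Q = [1, 3, 5] / [2, 4] / [6]
  Insert 1 (step 7): P = [1, 5, 9] / [3, 8] / [4] / [7];  Q = [1, 3, 5] / [2, 4] / [6] / [7]
  Insert 6 (step 8): P = [1, 5, 6] / [3, 8, 9] / [4] / [7];  Q = [1, 3, 5] / [2, 4, 8] / [6] / [7]
  Insert 2 (step 9): P = [1, 2, 6] / [3, 5, 9] / [4, 8] / [7];  Q = [1, 3, 5] / [2, 4, 8] / [6, 9] / [7]
Final shape: (3, 3, 2, 1).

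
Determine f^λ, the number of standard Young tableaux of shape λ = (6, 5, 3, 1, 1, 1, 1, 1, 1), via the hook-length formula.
# SYT of shape (6, 5, 3, 1, 1, 1, 1, 1, 1) = 55426800

Hook-length formula: f^λ = n! / Π hook(c), product over all cells c of the Young diagram. For λ = (6, 5, 3, 1, 1, 1, 1, 1, 1), n = 20 boxes. Hook lengths by row (left-to-right, top-to-bottom): [14, 7, 6, 4, 3, 1]; [12, 5, 4, 2, 1]; [9, 2, 1]; [6]; [5]; [4]; [3]; [2]; [1]. Product of hooks = 43893964800. So f^λ = 20! / 43893964800 = 2432902008176640000 / 43893964800 = 55426800.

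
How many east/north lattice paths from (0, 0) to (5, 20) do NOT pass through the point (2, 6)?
Number of paths = 34090

Total paths from (0, 0) to (5, 20): C(25, 5) = 53130. Paths through (2, 6): (paths (0, 0) → (2, 6)) × (paths (2, 6) → (5, 20)) = C(8, 2) · C(17, 3) = 28 · 680 = 19040. Avoidance count = 53130 − 19040 = 34090.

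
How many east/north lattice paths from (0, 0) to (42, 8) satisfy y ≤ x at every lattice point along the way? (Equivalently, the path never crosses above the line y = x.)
Number of paths = 436994250

By the reflection principle (André's argument), the number of monotone paths to (42, 8) with n ≤ m that never go above y = x is C(50, 42) − C(50, 43) = 536878650 − 99884400 = 436994250.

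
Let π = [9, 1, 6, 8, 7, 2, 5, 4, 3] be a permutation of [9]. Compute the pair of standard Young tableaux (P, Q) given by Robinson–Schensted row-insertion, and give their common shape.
P = [1, 2, 3] / [4, 7] / [5] / [6] / [8] / [9];  Q = [1, 3, 4] / [2, 7] / [5] / [6] / [8] / [9];  common shape = (3, 2, 1, 1, 1, 1)

Row-insert the values π_1, π_2, … into P one at a time, bumping the leftmost entry strictly greater than the inserted value down to the next row. The recording tableau Q records, in position (i, j), the step at which that cell was added to P.
  Insert 9 (step 1): P = [9];  Q = [1]
  Insert 1 (step 2): P = [1] / [9];  Q = [1] / [2]
  Insert 6 (step 3): P = [1, 6] / [9];  Q = [1, 3] / [2]
  Insert 8 (step 4): P = [1, 6, 8] / [9];  Q = [1, 3, 4] / [2]
  Insert 7 (step 5): P = [1, 6, 7] / [8] / [9];  Q = [1, 3, 4] / [2] / [5]
  Insert 2 (step 6): P = [1, 2, 7] / [6] / [8] / [9];  Q = [1, 3, 4] / [2] / [5] / [6]
  Insert 5 (step 7): P = [1, 2, 5] / [6, 7] / [8] / [9];  Q = [1, 3, 4] / [2, 7] / [5] / [6]
  Insert 4 (step 8): P = [1, 2, 4] / [5, 7] / [6] / [8] / [9];  Q = [1, 3, 4] / [2, 7] / [5] / [6] / [8]
  Insert 3 (step 9): P = [1, 2, 3] / [4, 7] / [5] / [6] / [8] / [9];  Q = [1, 3, 4] / [2, 7] / [5] / [6] / [8] / [9]
Final shape: (3, 2, 1, 1, 1, 1).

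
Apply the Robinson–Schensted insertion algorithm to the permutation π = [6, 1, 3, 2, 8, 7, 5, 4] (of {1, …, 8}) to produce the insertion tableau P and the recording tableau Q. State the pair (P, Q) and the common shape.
P = [1, 2, 4] / [3, 5] / [6, 7] / [8];  Q = [1, 3, 5] / [2, 6] / [4, 7] / [8];  common shape = (3, 2, 2, 1)

Row-insert the values π_1, π_2, … into P one at a time, bumping the leftmost entry strictly greater than the inserted value down to the next row. The recording tableau Q records, in position (i, j), the step at which that cell was added to P.
  Insert 6 (step 1): P = [6];  Q = [1]
  Insert 1 (step 2): P = [1] / [6];  Q = [1] / [2]
  Insert 3 (step 3): P = [1, 3] / [6];  Q = [1, 3] / [2]
  Insert 2 (step 4): P = [1, 2] / [3] / [6];  Q = [1, 3] / [2] / [4]
  Insert 8 (step 5): P = [1, 2, 8] / [3] / [6];  Q = [1, 3, 5] / [2] / [4]
  Insert 7 (step 6): P = [1, 2, 7] / [3, 8] / [6];  Q = [1, 3, 5] / [2, 6] / [4]
  Insert 5 (step 7): P = [1, 2, 5] / [3, 7] / [6, 8];  Q = [1, 3, 5] / [2, 6] / [4, 7]
  Insert 4 (step 8): P = [1, 2, 4] / [3, 5] / [6, 7] / [8];  Q = [1, 3, 5] / [2, 6] / [4, 7] / [8]
Final shape: (3, 2, 2, 1).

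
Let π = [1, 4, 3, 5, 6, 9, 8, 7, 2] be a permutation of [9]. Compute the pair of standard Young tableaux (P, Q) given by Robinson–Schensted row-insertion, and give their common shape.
P = [1, 2, 5, 6, 7] / [3, 8] / [4] / [9];  Q = [1, 2, 4, 5, 6] / [3, 7] / [8] / [9];  common shape = (5, 2, 1, 1)

Row-insert the values π_1, π_2, … into P one at a time, bumping the leftmost entry strictly greater than the inserted value down to the next row. The recording tableau Q records, in position (i, j), the step at which that cell was added to P.
  Insert 1 (step 1): P = [1];  Q = [1]
  Insert 4 (step 2): P = [1, 4];  Q = [1, 2]
  Insert 3 (step 3): P = [1, 3] / [4];  Q = [1, 2] / [3]
  Insert 5 (step 4): P = [1, 3, 5] / [4];  Q = [1, 2, 4] / [3]
  Insert 6 (step 5): P = [1, 3, 5, 6] / [4];  Q = [1, 2, 4, 5] / [3]
  Insert 9 (step 6): P = [1, 3, 5, 6, 9] / [4];  Q = [1, 2, 4, 5, 6] / [3]
  Insert 8 (step 7): P = [1, 3, 5, 6, 8] / [4, 9];  Q = [1, 2, 4, 5, 6] / [3, 7]
  Insert 7 (step 8): P = [1, 3, 5, 6, 7] / [4, 8] / [9];  Q = [1, 2, 4, 5, 6] / [3, 7] / [8]
  Insert 2 (step 9): P = [1, 2, 5, 6, 7] / [3, 8] / [4] / [9];  Q = [1, 2, 4, 5, 6] / [3, 7] / [8] / [9]
Final shape: (5, 2, 1, 1).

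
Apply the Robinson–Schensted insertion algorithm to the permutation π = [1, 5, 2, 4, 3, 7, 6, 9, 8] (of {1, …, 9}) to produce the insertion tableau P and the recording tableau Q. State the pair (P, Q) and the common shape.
P = [1, 2, 3, 6, 8] / [4, 7, 9] / [5];  Q = [1, 2, 4, 6, 8] / [3, 7, 9] / [5];  common shape = (5, 3, 1)

Row-insert the values π_1, π_2, … into P one at a time, bumping the leftmost entry strictly greater than the inserted value down to the next row. The recording tableau Q records, in position (i, j), the step at which that cell was added to P.
  Insert 1 (step 1): P = [1];  Q = [1]
  Insert 5 (step 2): P = [1, 5];  Q = [1, 2]
  Insert 2 (step 3): P = [1, 2] / [5];  Q = [1, 2] / [3]
  Insert 4 (step 4): P = [1, 2, 4] / [5];  Q = [1, 2, 4] / [3]
  Insert 3 (step 5): P = [1, 2, 3] / [4] / [5];  Q = [1, 2, 4] / [3] / [5]
  Insert 7 (step 6): P = [1, 2, 3, 7] / [4] / [5];  Q = [1, 2, 4, 6] / [3] / [5]
  Insert 6 (step 7): P = [1, 2, 3, 6] / [4, 7] / [5];  Q = [1, 2, 4, 6] / [3, 7] / [5]
  Insert 9 (step 8): P = [1, 2, 3, 6, 9] / [4, 7] / [5];  Q = [1, 2, 4, 6, 8] / [3, 7] / [5]
  Insert 8 (step 9): P = [1, 2, 3, 6, 8] / [4, 7, 9] / [5];  Q = [1, 2, 4, 6, 8] / [3, 7, 9] / [5]
Final shape: (5, 3, 1).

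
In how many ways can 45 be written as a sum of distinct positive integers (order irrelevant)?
q(45) = 2048

A partition into distinct parts is a strictly decreasing sequence summing to n. The recurrence d(n, m) = d(n, m−1) + d(n−m, m−1) (use part m at most once) with q(n) = d(n, n) gives q(45) = 2048. (Euler's theorem: # distinct-part partitions = # odd-part partitions.)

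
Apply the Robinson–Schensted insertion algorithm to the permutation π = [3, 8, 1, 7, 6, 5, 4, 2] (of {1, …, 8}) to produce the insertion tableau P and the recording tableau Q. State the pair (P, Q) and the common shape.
P = [1, 2] / [3, 4] / [5] / [6] / [7] / [8];  Q = [1, 2] / [3, 4] / [5] / [6] / [7] / [8];  common shape = (2, 2, 1, 1, 1, 1)

Row-insert the values π_1, π_2, … into P one at a time, bumping the leftmost entry strictly greater than the inserted value down to the next row. The recording tableau Q records, in position (i, j), the step at which that cell was added to P.
  Insert 3 (step 1): P = [3];  Q = [1]
  Insert 8 (step 2): P = [3, 8];  Q = [1, 2]
  Insert 1 (step 3): P = [1, 8] / [3];  Q = [1, 2] / [3]
  Insert 7 (step 4): P = [1, 7] / [3, 8];  Q = [1, 2] / [3, 4]
  Insert 6 (step 5): P = [1, 6] / [3, 7] / [8];  Q = [1, 2] / [3, 4] / [5]
  Insert 5 (step 6): P = [1, 5] / [3, 6] / [7] / [8];  Q = [1, 2] / [3, 4] / [5] / [6]
  Insert 4 (step 7): P = [1, 4] / [3, 5] / [6] / [7] / [8];  Q = [1, 2] / [3, 4] / [5] / [6] / [7]
  Insert 2 (step 8): P = [1, 2] / [3, 4] / [5] / [6] / [7] / [8];  Q = [1, 2] / [3, 4] / [5] / [6] / [7] / [8]
Final shape: (2, 2, 1, 1, 1, 1).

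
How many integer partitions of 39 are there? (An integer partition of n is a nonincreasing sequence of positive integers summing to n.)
p(39) = 31185

Compute p(n) via the recurrence p(n, m) = p(n, m−1) + p(n−m, m), where p(n, m) counts partitions of n with all parts ≤ m and p(n) = p(n, n). The base cases are p(0, m) = 1 and p(n, 0) = 0 for n > 0. Filling the table yields p(39) = 31185. (Euler's pentagonal recurrence is an alternative.)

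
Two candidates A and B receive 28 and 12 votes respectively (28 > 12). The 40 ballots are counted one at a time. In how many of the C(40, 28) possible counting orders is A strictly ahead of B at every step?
Strict-lead orderings = 2234741392

Total orderings of the 40 votes with 28 for A: C(40, 28) = 5586853480. By the Bertrand ballot formula (Cycle Lemma / reflection principle), the number of orderings in which A is strictly ahead of B throughout is (p − q)/(p + q) · C(p + q, p) = (28 − 12)/(28 + 12) · 5586853480 = 2234741392.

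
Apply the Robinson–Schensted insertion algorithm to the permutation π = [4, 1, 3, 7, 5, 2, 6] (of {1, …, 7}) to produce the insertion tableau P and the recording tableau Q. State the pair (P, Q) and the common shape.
P = [1, 2, 5, 6] / [3, 7] / [4];  Q = [1, 3, 4, 7] / [2, 5] / [6];  common shape = (4, 2, 1)

Row-insert the values π_1, π_2, … into P one at a time, bumping the leftmost entry strictly greater than the inserted value down to the next row. The recording tableau Q records, in position (i, j), the step at which that cell was added to P.
  Insert 4 (step 1): P = [4];  Q = [1]
  Insert 1 (step 2): P = [1] / [4];  Q = [1] / [2]
  Insert 3 (step 3): P = [1, 3] / [4];  Q = [1, 3] / [2]
  Insert 7 (step 4): P = [1, 3, 7] / [4];  Q = [1, 3, 4] / [2]
  Insert 5 (step 5): P = [1, 3, 5] / [4, 7];  Q = [1, 3, 4] / [2, 5]
  Insert 2 (step 6): P = [1, 2, 5] / [3, 7] / [4];  Q = [1, 3, 4] / [2, 5] / [6]
  Insert 6 (step 7): P = [1, 2, 5, 6] / [3, 7] / [4];  Q = [1, 3, 4, 7] / [2, 5] / [6]
Final shape: (4, 2, 1).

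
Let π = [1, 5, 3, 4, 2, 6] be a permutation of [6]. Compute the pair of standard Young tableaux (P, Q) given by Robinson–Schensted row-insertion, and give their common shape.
P = [1, 2, 4, 6] / [3] / [5];  Q = [1, 2, 4, 6] / [3] / [5];  common shape = (4, 1, 1)

Row-insert the values π_1, π_2, … into P one at a time, bumping the leftmost entry strictly greater than the inserted value down to the next row. The recording tableau Q records, in position (i, j), the step at which that cell was added to P.
  Insert 1 (step 1): P = [1];  Q = [1]
  Insert 5 (step 2): P = [1, 5];  Q = [1, 2]
  Insert 3 (step 3): P = [1, 3] / [5];  Q = [1, 2] / [3]
  Insert 4 (step 4): P = [1, 3, 4] / [5];  Q = [1, 2, 4] / [3]
  Insert 2 (step 5): P = [1, 2, 4] / [3] / [5];  Q = [1, 2, 4] / [3] / [5]
  Insert 6 (step 6): P = [1, 2, 4, 6] / [3] / [5];  Q = [1, 2, 4, 6] / [3] / [5]
Final shape: (4, 1, 1).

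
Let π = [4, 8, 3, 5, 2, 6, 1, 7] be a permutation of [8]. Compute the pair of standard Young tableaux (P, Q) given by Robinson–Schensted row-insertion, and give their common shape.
P = [1, 5, 6, 7] / [2, 8] / [3] / [4];  Q = [1, 2, 6, 8] / [3, 4] / [5] / [7];  common shape = (4, 2, 1, 1)

Row-insert the values π_1, π_2, … into P one at a time, bumping the leftmost entry strictly greater than the inserted value down to the next row. The recording tableau Q records, in position (i, j), the step at which that cell was added to P.
  Insert 4 (step 1): P = [4];  Q = [1]
  Insert 8 (step 2): P = [4, 8];  Q = [1, 2]
  Insert 3 (step 3): P = [3, 8] / [4];  Q = [1, 2] / [3]
  Insert 5 (step 4): P = [3, 5] / [4, 8];  Q = [1, 2] / [3, 4]
  Insert 2 (step 5): P = [2, 5] / [3, 8] / [4];  Q = [1, 2] / [3, 4] / [5]
  Insert 6 (step 6): P = [2, 5, 6] / [3, 8] / [4];  Q = [1, 2, 6] / [3, 4] / [5]
  Insert 1 (step 7): P = [1, 5, 6] / [2, 8] / [3] / [4];  Q = [1, 2, 6] / [3, 4] / [5] / [7]
  Insert 7 (step 8): P = [1, 5, 6, 7] / [2, 8] / [3] / [4];  Q = [1, 2, 6, 8] / [3, 4] / [5] / [7]
Final shape: (4, 2, 1, 1).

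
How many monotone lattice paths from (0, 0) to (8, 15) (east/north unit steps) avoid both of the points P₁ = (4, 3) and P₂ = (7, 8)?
Number of paths = 390814

Inclusion–exclusion. Total paths: C(23, 8) = 490314. Through P₁: C(7, 4)·C(16, 4) = 63700. Through P₂: C(15, 7)·C(8, 1) = 51480. Since P₁ is strictly southwest of P₂, a monotone path through both must visit P₁ then P₂; paths through both = C(7, 4)·C(8, 3)·C(8, 1) = 15680. Avoid both = 490314 − 63700 − 51480 + 15680 = 390814.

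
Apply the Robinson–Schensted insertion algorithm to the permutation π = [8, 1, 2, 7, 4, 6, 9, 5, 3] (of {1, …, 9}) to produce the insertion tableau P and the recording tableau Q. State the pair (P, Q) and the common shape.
P = [1, 2, 3, 5, 9] / [4] / [6] / [7] / [8];  Q = [1, 3, 4, 6, 7] / [2] / [5] / [8] / [9];  common shape = (5, 1, 1, 1, 1)

Row-insert the values π_1, π_2, … into P one at a time, bumping the leftmost entry strictly greater than the inserted value down to the next row. The recording tableau Q records, in position (i, j), the step at which that cell was added to P.
  Insert 8 (step 1): P = [8];  Q = [1]
  Insert 1 (step 2): P = [1] / [8];  Q = [1] / [2]
  Insert 2 (step 3): P = [1, 2] / [8];  Q = [1, 3] / [2]
  Insert 7 (step 4): P = [1, 2, 7] / [8];  Q = [1, 3, 4] / [2]
  Insert 4 (step 5): P = [1, 2, 4] / [7] / [8];  Q = [1, 3, 4] / [2] / [5]
  Insert 6 (step 6): P = [1, 2, 4, 6] / [7] / [8];  Q = [1, 3, 4, 6] / [2] / [5]
  Insert 9 (step 7): P = [1, 2, 4, 6, 9] / [7] / [8];  Q = [1, 3, 4, 6, 7] / [2] / [5]
  Insert 5 (step 8): P = [1, 2, 4, 5, 9] / [6] / [7] / [8];  Q = [1, 3, 4, 6, 7] / [2] / [5] / [8]
  Insert 3 (step 9): P = [1, 2, 3, 5, 9] / [4] / [6] / [7] / [8];  Q = [1, 3, 4, 6, 7] / [2] / [5] / [8] / [9]
Final shape: (5, 1, 1, 1, 1).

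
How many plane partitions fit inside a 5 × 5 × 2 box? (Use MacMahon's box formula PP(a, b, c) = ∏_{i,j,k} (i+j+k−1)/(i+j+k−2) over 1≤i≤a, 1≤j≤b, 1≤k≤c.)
PP(5, 5, 2) = 19404

Evaluate the triple product over i = 1..5, j = 1..5, k = 1..2. The factors are (2/1) · (3/2) · (3/2) · (4/3) · (4/3) · (5/4) · (5/4) · (6/5) · … (50 factors total). The numerators and denominators telescope so the product is an integer; carrying out the multiplication exactly gives PP(5, 5, 2) = 19404.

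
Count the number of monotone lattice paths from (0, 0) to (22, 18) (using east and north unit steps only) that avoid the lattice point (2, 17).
Number of paths = 113380258209

Total paths from (0, 0) to (22, 18): C(40, 22) = 113380261800. Paths through (2, 17): (paths (0, 0) → (2, 17)) × (paths (2, 17) → (22, 18)) = C(19, 2) · C(21, 20) = 171 · 21 = 3591. Avoidance count = 113380261800 − 3591 = 113380258209.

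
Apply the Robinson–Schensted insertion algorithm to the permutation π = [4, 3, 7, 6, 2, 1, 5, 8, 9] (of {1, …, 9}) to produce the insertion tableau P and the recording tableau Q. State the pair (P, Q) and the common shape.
P = [1, 5, 8, 9] / [2, 6] / [3, 7] / [4];  Q = [1, 3, 8, 9] / [2, 4] / [5, 7] / [6];  common shape = (4, 2, 2, 1)

Row-insert the values π_1, π_2, … into P one at a time, bumping the leftmost entry strictly greater than the inserted value down to the next row. The recording tableau Q records, in position (i, j), the step at which that cell was added to P.
  Insert 4 (step 1): P = [4];  Q = [1]
  Insert 3 (step 2): P = [3] / [4];  Q = [1] / [2]
  Insert 7 (step 3): P = [3, 7] / [4];  Q = [1, 3] / [2]
  Insert 6 (step 4): P = [3, 6] / [4, 7];  Q = [1, 3] / [2, 4]
  Insert 2 (step 5): P = [2, 6] / [3, 7] / [4];  Q = [1, 3] / [2, 4] / [5]
  Insert 1 (step 6): P = [1, 6] / [2, 7] / [3] / [4];  Q = [1, 3] / [2, 4] / [5] / [6]
  Insert 5 (step 7): P = [1, 5] / [2, 6] / [3, 7] / [4];  Q = [1, 3] / [2, 4] / [5, 7] / [6]
  Insert 8 (step 8): P = [1, 5, 8] / [2, 6] / [3, 7] / [4];  Q = [1, 3, 8] / [2, 4] / [5, 7] / [6]
  Insert 9 (step 9): P = [1, 5, 8, 9] / [2, 6] / [3, 7] / [4];  Q = [1, 3, 8, 9] / [2, 4] / [5, 7] / [6]
Final shape: (4, 2, 2, 1).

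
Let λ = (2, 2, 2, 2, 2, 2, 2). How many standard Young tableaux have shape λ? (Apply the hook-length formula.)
# SYT of shape (2, 2, 2, 2, 2, 2, 2) = 429

Hook-length formula: f^λ = n! / Π hook(c), product over all cells c of the Young diagram. For λ = (2, 2, 2, 2, 2, 2, 2), n = 14 boxes. Hook lengths by row (left-to-right, top-to-bottom): [8, 7]; [7, 6]; [6, 5]; [5, 4]; [4, 3]; [3, 2]; [2, 1]. Product of hooks = 203212800. So f^λ = 14! / 203212800 = 87178291200 / 203212800 = 429.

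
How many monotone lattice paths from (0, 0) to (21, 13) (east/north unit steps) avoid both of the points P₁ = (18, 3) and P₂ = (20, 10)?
Number of paths = 807614840

Inclusion–exclusion. Total paths: C(34, 21) = 927983760. Through P₁: C(21, 18)·C(13, 3) = 380380. Through P₂: C(30, 20)·C(4, 1) = 120180060. Since P₁ is strictly southwest of P₂, a monotone path through both must visit P₁ then P₂; paths through both = C(21, 18)·C(9, 2)·C(4, 1) = 191520. Avoid both = 927983760 − 380380 − 120180060 + 191520 = 807614840.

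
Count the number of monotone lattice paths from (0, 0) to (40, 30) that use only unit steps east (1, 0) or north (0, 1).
Number of paths = 55347740058143507128

A monotone lattice path from (0, 0) to (40, 30) consists of 40 east steps and 30 north steps in some order, so it is determined by which 40 of the 70 steps are east. The count is C(70, 40) = 55347740058143507128.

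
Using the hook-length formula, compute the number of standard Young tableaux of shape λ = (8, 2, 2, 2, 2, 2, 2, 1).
# SYT of shape (8, 2, 2, 2, 2, 2, 2, 1) = 25069968

Hook-length formula: f^λ = n! / Π hook(c), product over all cells c of the Young diagram. For λ = (8, 2, 2, 2, 2, 2, 2, 1), n = 21 boxes. Hook lengths by row (left-to-right, top-to-bottom): [15, 13, 6, 5, 4, 3, 2, 1]; [8, 6]; [7, 5]; [6, 4]; [5, 3]; [4, 2]; [3, 1]; [1]. Product of hooks = 2037934080000. So f^λ = 21! / 2037934080000 = 51090942171709440000 / 2037934080000 = 25069968.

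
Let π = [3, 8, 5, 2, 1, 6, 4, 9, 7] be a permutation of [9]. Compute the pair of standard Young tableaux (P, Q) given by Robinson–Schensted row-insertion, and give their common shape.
P = [1, 4, 6, 7] / [2, 5, 9] / [3] / [8];  Q = [1, 2, 6, 8] / [3, 7, 9] / [4] / [5];  common shape = (4, 3, 1, 1)

Row-insert the values π_1, π_2, … into P one at a time, bumping the leftmost entry strictly greater than the inserted value down to the next row. The recording tableau Q records, in position (i, j), the step at which that cell was added to P.
  Insert 3 (step 1): P = [3];  Q = [1]
  Insert 8 (step 2): P = [3, 8];  Q = [1, 2]
  Insert 5 (step 3): P = [3, 5] / [8];  Q = [1, 2] / [3]
  Insert 2 (step 4): P = [2, 5] / [3] / [8];  Q = [1, 2] / [3] / [4]
  Insert 1 (step 5): P = [1, 5] / [2] / [3] / [8];  Q = [1, 2] / [3] / [4] / [5]
  Insert 6 (step 6): P = [1, 5, 6] / [2] / [3] / [8];  Q = [1, 2, 6] / [3] / [4] / [5]
  Insert 4 (step 7): P = [1, 4, 6] / [2, 5] / [3] / [8];  Q = [1, 2, 6] / [3, 7] / [4] / [5]
  Insert 9 (step 8): P = [1, 4, 6, 9] / [2, 5] / [3] / [8];  Q = [1, 2, 6, 8] / [3, 7] / [4] / [5]
  Insert 7 (step 9): P = [1, 4, 6, 7] / [2, 5, 9] / [3] / [8];  Q = [1, 2, 6, 8] / [3, 7, 9] / [4] / [5]
Final shape: (4, 3, 1, 1).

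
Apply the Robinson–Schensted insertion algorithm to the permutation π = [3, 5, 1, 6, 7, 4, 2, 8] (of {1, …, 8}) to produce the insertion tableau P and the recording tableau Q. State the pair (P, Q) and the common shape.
P = [1, 2, 6, 7, 8] / [3, 4] / [5];  Q = [1, 2, 4, 5, 8] / [3, 6] / [7];  common shape = (5, 2, 1)

Row-insert the values π_1, π_2, … into P one at a time, bumping the leftmost entry strictly greater than the inserted value down to the next row. The recording tableau Q records, in position (i, j), the step at which that cell was added to P.
  Insert 3 (step 1): P = [3];  Q = [1]
  Insert 5 (step 2): P = [3, 5];  Q = [1, 2]
  Insert 1 (step 3): P = [1, 5] / [3];  Q = [1, 2] / [3]
  Insert 6 (step 4): P = [1, 5, 6] / [3];  Q = [1, 2, 4] / [3]
  Insert 7 (step 5): P = [1, 5, 6, 7] / [3];  Q = [1, 2, 4, 5] / [3]
  Insert 4 (step 6): P = [1, 4, 6, 7] / [3, 5];  Q = [1, 2, 4, 5] / [3, 6]
  Insert 2 (step 7): P = [1, 2, 6, 7] / [3, 4] / [5];  Q = [1, 2, 4, 5] / [3, 6] / [7]
  Insert 8 (step 8): P = [1, 2, 6, 7, 8] / [3, 4] / [5];  Q = [1, 2, 4, 5, 8] / [3, 6] / [7]
Final shape: (5, 2, 1).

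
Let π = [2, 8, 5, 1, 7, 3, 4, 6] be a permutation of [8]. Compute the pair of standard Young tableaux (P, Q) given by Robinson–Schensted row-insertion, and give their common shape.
P = [1, 3, 4, 6] / [2, 5, 7] / [8];  Q = [1, 2, 5, 8] / [3, 6, 7] / [4];  common shape = (4, 3, 1)

Row-insert the values π_1, π_2, … into P one at a time, bumping the leftmost entry strictly greater than the inserted value down to the next row. The recording tableau Q records, in position (i, j), the step at which that cell was added to P.
  Insert 2 (step 1): P = [2];  Q = [1]
  Insert 8 (step 2): P = [2, 8];  Q = [1, 2]
  Insert 5 (step 3): P = [2, 5] / [8];  Q = [1, 2] / [3]
  Insert 1 (step 4): P = [1, 5] / [2] / [8];  Q = [1, 2] / [3] / [4]
  Insert 7 (step 5): P = [1, 5, 7] / [2] / [8];  Q = [1, 2, 5] / [3] / [4]
  Insert 3 (step 6): P = [1, 3, 7] / [2, 5] / [8];  Q = [1, 2, 5] / [3, 6] / [4]
  Insert 4 (step 7): P = [1, 3, 4] / [2, 5, 7] / [8];  Q = [1, 2, 5] / [3, 6, 7] / [4]
  Insert 6 (step 8): P = [1, 3, 4, 6] / [2, 5, 7] / [8];  Q = [1, 2, 5, 8] / [3, 6, 7] / [4]
Final shape: (4, 3, 1).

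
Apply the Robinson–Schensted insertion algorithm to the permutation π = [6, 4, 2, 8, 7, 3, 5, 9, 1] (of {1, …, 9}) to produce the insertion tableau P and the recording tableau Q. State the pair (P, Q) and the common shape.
P = [1, 3, 5, 9] / [2, 7] / [4, 8] / [6];  Q = [1, 4, 7, 8] / [2, 5] / [3, 6] / [9];  common shape = (4, 2, 2, 1)

Row-insert the values π_1, π_2, … into P one at a time, bumping the leftmost entry strictly greater than the inserted value down to the next row. The recording tableau Q records, in position (i, j), the step at which that cell was added to P.
  Insert 6 (step 1): P = [6];  Q = [1]
  Insert 4 (step 2): P = [4] / [6];  Q = [1] / [2]
  Insert 2 (step 3): P = [2] / [4] / [6];  Q = [1] / [2] / [3]
  Insert 8 (step 4): P = [2, 8] / [4] / [6];  Q = [1, 4] / [2] / [3]
  Insert 7 (step 5): P = [2, 7] / [4, 8] / [6];  Q = [1, 4] / [2, 5] / [3]
  Insert 3 (step 6): P = [2, 3] / [4, 7] / [6, 8];  Q = [1, 4] / [2, 5] / [3, 6]
  Insert 5 (step 7): P = [2, 3, 5] / [4, 7] / [6, 8];  Q = [1, 4, 7] / [2, 5] / [3, 6]
  Insert 9 (step 8): P = [2, 3, 5, 9] / [4, 7] / [6, 8];  Q = [1, 4, 7, 8] / [2, 5] / [3, 6]
  Insert 1 (step 9): P = [1, 3, 5, 9] / [2, 7] / [4, 8] / [6];  Q = [1, 4, 7, 8] / [2, 5] / [3, 6] / [9]
Final shape: (4, 2, 2, 1).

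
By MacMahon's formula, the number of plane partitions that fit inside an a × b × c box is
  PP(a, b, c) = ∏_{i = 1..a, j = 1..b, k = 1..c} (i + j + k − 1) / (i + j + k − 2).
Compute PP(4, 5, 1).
PP(4, 5, 1) = 126

Evaluate the triple product over i = 1..4, j = 1..5, k = 1..1. The factors are (2/1) · (3/2) · (4/3) · (5/4) · (6/5) · (3/2) · (4/3) · (5/4) · … (20 factors total). The numerators and denominators telescope so the product is an integer; carrying out the multiplication exactly gives PP(4, 5, 1) = 126.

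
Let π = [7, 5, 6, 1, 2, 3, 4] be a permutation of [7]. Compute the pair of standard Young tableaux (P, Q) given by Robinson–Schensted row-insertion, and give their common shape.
P = [1, 2, 3, 4] / [5, 6] / [7];  Q = [1, 3, 6, 7] / [2, 5] / [4];  common shape = (4, 2, 1)

Row-insert the values π_1, π_2, … into P one at a time, bumping the leftmost entry strictly greater than the inserted value down to the next row. The recording tableau Q records, in position (i, j), the step at which that cell was added to P.
  Insert 7 (step 1): P = [7];  Q = [1]
  Insert 5 (step 2): P = [5] / [7];  Q = [1] / [2]
  Insert 6 (step 3): P = [5, 6] / [7];  Q = [1, 3] / [2]
  Insert 1 (step 4): P = [1, 6] / [5] / [7];  Q = [1, 3] / [2] / [4]
  Insert 2 (step 5): P = [1, 2] / [5, 6] / [7];  Q = [1, 3] / [2, 5] / [4]
  Insert 3 (step 6): P = [1, 2, 3] / [5, 6] / [7];  Q = [1, 3, 6] / [2, 5] / [4]
  Insert 4 (step 7): P = [1, 2, 3, 4] / [5, 6] / [7];  Q = [1, 3, 6, 7] / [2, 5] / [4]
Final shape: (4, 2, 1).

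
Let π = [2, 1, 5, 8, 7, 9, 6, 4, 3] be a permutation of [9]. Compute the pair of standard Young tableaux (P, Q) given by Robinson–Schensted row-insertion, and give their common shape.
P = [1, 3, 6, 9] / [2, 4] / [5] / [7] / [8];  Q = [1, 3, 4, 6] / [2, 5] / [7] / [8] / [9];  common shape = (4, 2, 1, 1, 1)

Row-insert the values π_1, π_2, … into P one at a time, bumping the leftmost entry strictly greater than the inserted value down to the next row. The recording tableau Q records, in position (i, j), the step at which that cell was added to P.
  Insert 2 (step 1): P = [2];  Q = [1]
  Insert 1 (step 2): P = [1] / [2];  Q = [1] / [2]
  Insert 5 (step 3): P = [1, 5] / [2];  Q = [1, 3] / [2]
  Insert 8 (step 4): P = [1, 5, 8] / [2];  Q = [1, 3, 4] / [2]
  Insert 7 (step 5): P = [1, 5, 7] / [2, 8];  Q = [1, 3, 4] / [2, 5]
  Insert 9 (step 6): P = [1, 5, 7, 9] / [2, 8];  Q = [1, 3, 4, 6] / [2, 5]
  Insert 6 (step 7): P = [1, 5, 6, 9] / [2, 7] / [8];  Q = [1, 3, 4, 6] / [2, 5] / [7]
  Insert 4 (step 8): P = [1, 4, 6, 9] / [2, 5] / [7] / [8];  Q = [1, 3, 4, 6] / [2, 5] / [7] / [8]
  Insert 3 (step 9): P = [1, 3, 6, 9] / [2, 4] / [5] / [7] / [8];  Q = [1, 3, 4, 6] / [2, 5] / [7] / [8] / [9]
Final shape: (4, 2, 1, 1, 1).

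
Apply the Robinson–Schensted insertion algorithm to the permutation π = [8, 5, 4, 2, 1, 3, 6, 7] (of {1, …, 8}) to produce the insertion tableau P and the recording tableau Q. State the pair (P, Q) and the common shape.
P = [1, 3, 6, 7] / [2] / [4] / [5] / [8];  Q = [1, 6, 7, 8] / [2] / [3] / [4] / [5];  common shape = (4, 1, 1, 1, 1)

Row-insert the values π_1, π_2, … into P one at a time, bumping the leftmost entry strictly greater than the inserted value down to the next row. The recording tableau Q records, in position (i, j), the step at which that cell was added to P.
  Insert 8 (step 1): P = [8];  Q = [1]
  Insert 5 (step 2): P = [5] / [8];  Q = [1] / [2]
  Insert 4 (step 3): P = [4] / [5] / [8];  Q = [1] / [2] / [3]
  Insert 2 (step 4): P = [2] / [4] / [5] / [8];  Q = [1] / [2] / [3] / [4]
  Insert 1 (step 5): P = [1] / [2] / [4] / [5] / [8];  Q = [1] / [2] / [3] / [4] / [5]
  Insert 3 (step 6): P = [1, 3] / [2] / [4] / [5] / [8];  Q = [1, 6] / [2] / [3] / [4] / [5]
  Insert 6 (step 7): P = [1, 3, 6] / [2] / [4] / [5] / [8];  Q = [1, 6, 7] / [2] / [3] / [4] / [5]
  Insert 7 (step 8): P = [1, 3, 6, 7] / [2] / [4] / [5] / [8];  Q = [1, 6, 7, 8] / [2] / [3] / [4] / [5]
Final shape: (4, 1, 1, 1, 1).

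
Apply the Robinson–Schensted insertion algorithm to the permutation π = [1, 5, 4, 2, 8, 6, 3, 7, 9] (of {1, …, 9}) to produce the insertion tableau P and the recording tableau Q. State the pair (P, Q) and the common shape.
P = [1, 2, 3, 7, 9] / [4, 6] / [5, 8];  Q = [1, 2, 5, 8, 9] / [3, 6] / [4, 7];  common shape = (5, 2, 2)

Row-insert the values π_1, π_2, … into P one at a time, bumping the leftmost entry strictly greater than the inserted value down to the next row. The recording tableau Q records, in position (i, j), the step at which that cell was added to P.
  Insert 1 (step 1): P = [1];  Q = [1]
  Insert 5 (step 2): P = [1, 5];  Q = [1, 2]
  Insert 4 (step 3): P = [1, 4] / [5];  Q = [1, 2] / [3]
  Insert 2 (step 4): P = [1, 2] / [4] / [5];  Q = [1, 2] / [3] / [4]
  Insert 8 (step 5): P = [1, 2, 8] / [4] / [5];  Q = [1, 2, 5] / [3] / [4]
  Insert 6 (step 6): P = [1, 2, 6] / [4, 8] / [5];  Q = [1, 2, 5] / [3, 6] / [4]
  Insert 3 (step 7): P = [1, 2, 3] / [4, 6] / [5, 8];  Q = [1, 2, 5] / [3, 6] / [4, 7]
  Insert 7 (step 8): P = [1, 2, 3, 7] / [4, 6] / [5, 8];  Q = [1, 2, 5, 8] / [3, 6] / [4, 7]
  Insert 9 (step 9): P = [1, 2, 3, 7, 9] / [4, 6] / [5, 8];  Q = [1, 2, 5, 8, 9] / [3, 6] / [4, 7]
Final shape: (5, 2, 2).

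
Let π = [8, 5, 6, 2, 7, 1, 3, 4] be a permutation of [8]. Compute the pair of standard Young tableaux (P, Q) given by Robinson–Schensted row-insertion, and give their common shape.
P = [1, 3, 4] / [2, 6, 7] / [5] / [8];  Q = [1, 3, 5] / [2, 7, 8] / [4] / [6];  common shape = (3, 3, 1, 1)

Row-insert the values π_1, π_2, … into P one at a time, bumping the leftmost entry strictly greater than the inserted value down to the next row. The recording tableau Q records, in position (i, j), the step at which that cell was added to P.
  Insert 8 (step 1): P = [8];  Q = [1]
  Insert 5 (step 2): P = [5] / [8];  Q = [1] / [2]
  Insert 6 (step 3): P = [5, 6] / [8];  Q = [1, 3] / [2]
  Insert 2 (step 4): P = [2, 6] / [5] / [8];  Q = [1, 3] / [2] / [4]
  Insert 7 (step 5): P = [2, 6, 7] / [5] / [8];  Q = [1, 3, 5] / [2] / [4]
  Insert 1 (step 6): P = [1, 6, 7] / [2] / [5] / [8];  Q = [1, 3, 5] / [2] / [4] / [6]
  Insert 3 (step 7): P = [1, 3, 7] / [2, 6] / [5] / [8];  Q = [1, 3, 5] / [2, 7] / [4] / [6]
  Insert 4 (step 8): P = [1, 3, 4] / [2, 6, 7] / [5] / [8];  Q = [1, 3, 5] / [2, 7, 8] / [4] / [6]
Final shape: (3, 3, 1, 1).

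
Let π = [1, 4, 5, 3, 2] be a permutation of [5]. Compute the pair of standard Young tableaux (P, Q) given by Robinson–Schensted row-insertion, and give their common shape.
P = [1, 2, 5] / [3] / [4];  Q = [1, 2, 3] / [4] / [5];  common shape = (3, 1, 1)

Row-insert the values π_1, π_2, … into P one at a time, bumping the leftmost entry strictly greater than the inserted value down to the next row. The recording tableau Q records, in position (i, j), the step at which that cell was added to P.
  Insert 1 (step 1): P = [1];  Q = [1]
  Insert 4 (step 2): P = [1, 4];  Q = [1, 2]
  Insert 5 (step 3): P = [1, 4, 5];  Q = [1, 2, 3]
  Insert 3 (step 4): P = [1, 3, 5] / [4];  Q = [1, 2, 3] / [4]
  Insert 2 (step 5): P = [1, 2, 5] / [3] / [4];  Q = [1, 2, 3] / [4] / [5]
Final shape: (3, 1, 1).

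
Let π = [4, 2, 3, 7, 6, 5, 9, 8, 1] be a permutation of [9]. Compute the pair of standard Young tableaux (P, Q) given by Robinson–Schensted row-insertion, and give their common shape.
P = [1, 3, 5, 8] / [2, 6, 9] / [4] / [7];  Q = [1, 3, 4, 7] / [2, 5, 8] / [6] / [9];  common shape = (4, 3, 1, 1)

Row-insert the values π_1, π_2, … into P one at a time, bumping the leftmost entry strictly greater than the inserted value down to the next row. The recording tableau Q records, in position (i, j), the step at which that cell was added to P.
  Insert 4 (step 1): P = [4];  Q = [1]
  Insert 2 (step 2): P = [2] / [4];  Q = [1] / [2]
  Insert 3 (step 3): P = [2, 3] / [4];  Q = [1, 3] / [2]
  Insert 7 (step 4): P = [2, 3, 7] / [4];  Q = [1, 3, 4] / [2]
  Insert 6 (step 5): P = [2, 3, 6] / [4, 7];  Q = [1, 3, 4] / [2, 5]
  Insert 5 (step 6): P = [2, 3, 5] / [4, 6] / [7];  Q = [1, 3, 4] / [2, 5] / [6]
  Insert 9 (step 7): P = [2, 3, 5, 9] / [4, 6] / [7];  Q = [1, 3, 4, 7] / [2, 5] / [6]
  Insert 8 (step 8): P = [2, 3, 5, 8] / [4, 6, 9] / [7];  Q = [1, 3, 4, 7] / [2, 5, 8] / [6]
  Insert 1 (step 9): P = [1, 3, 5, 8] / [2, 6, 9] / [4] / [7];  Q = [1, 3, 4, 7] / [2, 5, 8] / [6] / [9]
Final shape: (4, 3, 1, 1).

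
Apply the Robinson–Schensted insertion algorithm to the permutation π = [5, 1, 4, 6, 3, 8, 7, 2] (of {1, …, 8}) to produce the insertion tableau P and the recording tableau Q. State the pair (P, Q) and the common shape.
P = [1, 2, 6, 7] / [3, 8] / [4] / [5];  Q = [1, 3, 4, 6] / [2, 7] / [5] / [8];  common shape = (4, 2, 1, 1)

Row-insert the values π_1, π_2, … into P one at a time, bumping the leftmost entry strictly greater than the inserted value down to the next row. The recording tableau Q records, in position (i, j), the step at which that cell was added to P.
  Insert 5 (step 1): P = [5];  Q = [1]
  Insert 1 (step 2): P = [1] / [5];  Q = [1] / [2]
  Insert 4 (step 3): P = [1, 4] / [5];  Q = [1, 3] / [2]
  Insert 6 (step 4): P = [1, 4, 6] / [5];  Q = [1, 3, 4] / [2]
  Insert 3 (step 5): P = [1, 3, 6] / [4] / [5];  Q = [1, 3, 4] / [2] / [5]
  Insert 8 (step 6): P = [1, 3, 6, 8] / [4] / [5];  Q = [1, 3, 4, 6] / [2] / [5]
  Insert 7 (step 7): P = [1, 3, 6, 7] / [4, 8] / [5];  Q = [1, 3, 4, 6] / [2, 7] / [5]
  Insert 2 (step 8): P = [1, 2, 6, 7] / [3, 8] / [4] / [5];  Q = [1, 3, 4, 6] / [2, 7] / [5] / [8]
Final shape: (4, 2, 1, 1).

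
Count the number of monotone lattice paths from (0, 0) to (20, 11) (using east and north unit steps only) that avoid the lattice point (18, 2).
Number of paths = 84661865

Total paths from (0, 0) to (20, 11): C(31, 20) = 84672315. Paths through (18, 2): (paths (0, 0) → (18, 2)) × (paths (18, 2) → (20, 11)) = C(20, 18) · C(11, 2) = 190 · 55 = 10450. Avoidance count = 84672315 − 10450 = 84661865.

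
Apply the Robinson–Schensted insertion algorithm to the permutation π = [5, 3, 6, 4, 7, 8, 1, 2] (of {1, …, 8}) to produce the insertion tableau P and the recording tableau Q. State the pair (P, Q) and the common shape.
P = [1, 2, 7, 8] / [3, 4] / [5, 6];  Q = [1, 3, 5, 6] / [2, 4] / [7, 8];  common shape = (4, 2, 2)

Row-insert the values π_1, π_2, … into P one at a time, bumping the leftmost entry strictly greater than the inserted value down to the next row. The recording tableau Q records, in position (i, j), the step at which that cell was added to P.
  Insert 5 (step 1): P = [5];  Q = [1]
  Insert 3 (step 2): P = [3] / [5];  Q = [1] / [2]
  Insert 6 (step 3): P = [3, 6] / [5];  Q = [1, 3] / [2]
  Insert 4 (step 4): P = [3, 4] / [5, 6];  Q = [1, 3] / [2, 4]
  Insert 7 (step 5): P = [3, 4, 7] / [5, 6];  Q = [1, 3, 5] / [2, 4]
  Insert 8 (step 6): P = [3, 4, 7, 8] / [5, 6];  Q = [1, 3, 5, 6] / [2, 4]
  Insert 1 (step 7): P = [1, 4, 7, 8] / [3, 6] / [5];  Q = [1, 3, 5, 6] / [2, 4] / [7]
  Insert 2 (step 8): P = [1, 2, 7, 8] / [3, 4] / [5, 6];  Q = [1, 3, 5, 6] / [2, 4] / [7, 8]
Final shape: (4, 2, 2).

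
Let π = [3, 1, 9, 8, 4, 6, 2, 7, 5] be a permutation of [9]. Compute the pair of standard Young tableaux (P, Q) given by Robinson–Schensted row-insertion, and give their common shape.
P = [1, 2, 5, 7] / [3, 4, 6] / [8] / [9];  Q = [1, 3, 6, 8] / [2, 4, 9] / [5] / [7];  common shape = (4, 3, 1, 1)

Row-insert the values π_1, π_2, … into P one at a time, bumping the leftmost entry strictly greater than the inserted value down to the next row. The recording tableau Q records, in position (i, j), the step at which that cell was added to P.
  Insert 3 (step 1): P = [3];  Q = [1]
  Insert 1 (step 2): P = [1] / [3];  Q = [1] / [2]
  Insert 9 (step 3): P = [1, 9] / [3];  Q = [1, 3] / [2]
  Insert 8 (step 4): P = [1, 8] / [3, 9];  Q = [1, 3] / [2, 4]
  Insert 4 (step 5): P = [1, 4] / [3, 8] / [9];  Q = [1, 3] / [2, 4] / [5]
  Insert 6 (step 6): P = [1, 4, 6] / [3, 8] / [9];  Q = [1, 3, 6] / [2, 4] / [5]
  Insert 2 (step 7): P = [1, 2, 6] / [3, 4] / [8] / [9];  Q = [1, 3, 6] / [2, 4] / [5] / [7]
  Insert 7 (step 8): P = [1, 2, 6, 7] / [3, 4] / [8] / [9];  Q = [1, 3, 6, 8] / [2, 4] / [5] / [7]
  Insert 5 (step 9): P = [1, 2, 5, 7] / [3, 4, 6] / [8] / [9];  Q = [1, 3, 6, 8] / [2, 4, 9] / [5] / [7]
Final shape: (4, 3, 1, 1).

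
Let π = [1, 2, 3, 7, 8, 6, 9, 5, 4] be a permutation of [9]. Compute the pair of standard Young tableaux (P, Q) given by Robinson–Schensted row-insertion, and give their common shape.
P = [1, 2, 3, 4, 8, 9] / [5] / [6] / [7];  Q = [1, 2, 3, 4, 5, 7] / [6] / [8] / [9];  common shape = (6, 1, 1, 1)

Row-insert the values π_1, π_2, … into P one at a time, bumping the leftmost entry strictly greater than the inserted value down to the next row. The recording tableau Q records, in position (i, j), the step at which that cell was added to P.
  Insert 1 (step 1): P = [1];  Q = [1]
  Insert 2 (step 2): P = [1, 2];  Q = [1, 2]
  Insert 3 (step 3): P = [1, 2, 3];  Q = [1, 2, 3]
  Insert 7 (step 4): P = [1, 2, 3, 7];  Q = [1, 2, 3, 4]
  Insert 8 (step 5): P = [1, 2, 3, 7, 8];  Q = [1, 2, 3, 4, 5]
  Insert 6 (step 6): P = [1, 2, 3, 6, 8] / [7];  Q = [1, 2, 3, 4, 5] / [6]
  Insert 9 (step 7): P = [1, 2, 3, 6, 8, 9] / [7];  Q = [1, 2, 3, 4, 5, 7] / [6]
  Insert 5 (step 8): P = [1, 2, 3, 5, 8, 9] / [6] / [7];  Q = [1, 2, 3, 4, 5, 7] / [6] / [8]
  Insert 4 (step 9): P = [1, 2, 3, 4, 8, 9] / [5] / [6] / [7];  Q = [1, 2, 3, 4, 5, 7] / [6] / [8] / [9]
Final shape: (6, 1, 1, 1).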